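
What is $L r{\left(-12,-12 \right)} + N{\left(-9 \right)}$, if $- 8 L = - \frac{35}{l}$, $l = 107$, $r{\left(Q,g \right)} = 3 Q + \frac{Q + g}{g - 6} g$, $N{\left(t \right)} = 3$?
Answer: $\frac{187}{214} \approx 0.87383$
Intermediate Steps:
$r{\left(Q,g \right)} = 3 Q + \frac{g \left(Q + g\right)}{-6 + g}$ ($r{\left(Q,g \right)} = 3 Q + \frac{Q + g}{-6 + g} g = 3 Q + \frac{g \left(Q + g\right)}{-6 + g}$)
$L = \frac{35}{856}$ ($L = - \frac{\left(-35\right) \frac{1}{107}}{8} = \left(- \frac{1}{8}\right) \left(- \frac{35}{107}\right) = \frac{35}{856} \approx 0.040888$)
$L r{\left(-12,-12 \right)} + N{\left(-9 \right)} = \frac{35 \frac{\left(-12\right)^{2} - -216 + 4 \left(-12\right) \left(-12\right)}{-6 - 12}}{856} + 3 = \frac{35 \frac{144 + 216 + 576}{-18}}{856} + 3 = \frac{35 \left(\left(- \frac{1}{18}\right) 936\right)}{856} + 3 = \frac{35}{856} \left(-52\right) + 3 = - \frac{455}{214} + 3 = \frac{187}{214}$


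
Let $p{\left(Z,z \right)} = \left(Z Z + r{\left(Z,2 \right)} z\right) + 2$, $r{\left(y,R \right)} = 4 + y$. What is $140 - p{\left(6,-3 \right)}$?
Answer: $132$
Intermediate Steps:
$p{\left(Z,z \right)} = 2 + Z^{2} + z \left(4 + Z\right)$ ($p{\left(Z,z \right)} = \left(Z Z + \left(4 + Z\right) z\right) + 2 = \left(Z^{2} + z \left(4 + Z\right)\right) + 2 = 2 + Z^{2} + z \left(4 + Z\right)$)
$140 - p{\left(6,-3 \right)} = 140 - \left(2 + 6^{2} - 3 \left(4 + 6\right)\right) = 140 - \left(2 + 36 - 30\right) = 140 - 8 = 132$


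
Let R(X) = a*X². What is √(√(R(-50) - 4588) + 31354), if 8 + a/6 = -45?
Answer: √(31354 + 2*I*√199897) ≈ 177.09 + 2.525*I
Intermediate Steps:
a = -318 (a = -48 + 6*(-45) = -48 - 270 = -318)
R(X) = -318*X²
√(√(R(-50) - 4588) + 31354) = √(√(-318*(-50)² - 4588) + 31354) = √(√(-318*2500 - 4588) + 31354) = √(√(-795000 - 4588) + 31354) = √(√(-799588) + 31354) = √(2*I*√199897 + 31354) = √(31354 + 2*I*√199897)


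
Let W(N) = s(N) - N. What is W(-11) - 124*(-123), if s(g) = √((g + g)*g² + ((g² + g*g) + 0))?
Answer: 15263 + 22*I*√5 ≈ 15263.0 + 49.193*I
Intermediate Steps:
s(g) = √(2*g² + 2*g³) (s(g) = √((2*g)*g² + ((g² + g²) + 0)) = √(2*g³ + (2*g² + 0)) = √(2*g³ + 2*g²) = √(2*g² + 2*g³))
W(N) = -N + √2*√(N²*(1 + N)) (W(N) = √2*√(N²*(1 + N)) - N = -N + √2*√(N²*(1 + N)))
W(-11) - 124*(-123) = (-1*(-11) + √2*√((-11)²*(1 - 11))) - 124*(-123) = (11 + √2*√(121*(-10))) + 15252 = (11 + √2*√(-1210)) + 15252 = (11 + √2*(11*I*√10)) + 15252 = (11 + 22*I*√5) + 15252 = 15263 + 22*I*√5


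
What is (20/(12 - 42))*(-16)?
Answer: 32/3 ≈ 10.667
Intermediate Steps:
(20/(12 - 42))*(-16) = (20/(-30))*(-16) = (20*(-1/30))*(-16) = -⅔*(-16) = 32/3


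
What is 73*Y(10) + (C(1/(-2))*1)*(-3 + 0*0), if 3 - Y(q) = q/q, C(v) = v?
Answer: 295/2 ≈ 147.50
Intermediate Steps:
Y(q) = 2 (Y(q) = 3 - q/q = 3 - 1*1 = 3 - 1 = 2)
73*Y(10) + (C(1/(-2))*1)*(-3 + 0*0) = 73*2 + (1/(-2))*(-3 + 0*0) = 146 + (-1/2*1)*(-3 + 0) = 146 - 1/2*(-3) = 146 + 3/2 = 295/2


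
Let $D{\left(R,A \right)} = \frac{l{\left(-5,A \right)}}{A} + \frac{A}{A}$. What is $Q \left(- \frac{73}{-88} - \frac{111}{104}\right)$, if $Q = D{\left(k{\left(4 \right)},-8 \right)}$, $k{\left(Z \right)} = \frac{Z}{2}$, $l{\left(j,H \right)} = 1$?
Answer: $- \frac{119}{572} \approx -0.20804$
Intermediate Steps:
$k{\left(Z \right)} = \frac{Z}{2}$ ($k{\left(Z \right)} = Z \frac{1}{2} = \frac{Z}{2}$)
$D{\left(R,A \right)} = 1 + \frac{1}{A}$ ($D{\left(R,A \right)} = 1 \frac{1}{A} + \frac{A}{A} = \frac{1}{A} + 1 = 1 + \frac{1}{A}$)
$Q = \frac{7}{8}$ ($Q = \frac{1 - 8}{-8} = \left(- \frac{1}{8}\right) \left(-7\right) = \frac{7}{8} \approx 0.875$)
$Q \left(- \frac{73}{-88} - \frac{111}{104}\right) = \frac{7 \left(- \frac{73}{-88} - \frac{111}{104}\right)}{8} = \frac{7 \left(\left(-73\right) \left(- \frac{1}{88}\right) - \frac{111}{104}\right)}{8} = \frac{7 \left(\frac{73}{88} - \frac{111}{104}\right)}{8} = \frac{7}{8} \left(- \frac{34}{143}\right) = - \frac{119}{572}$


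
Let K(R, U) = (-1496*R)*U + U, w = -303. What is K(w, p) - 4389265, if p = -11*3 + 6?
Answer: -16628068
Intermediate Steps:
p = -27 (p = -33 + 6 = -27)
K(R, U) = U - 1496*R*U (K(R, U) = -1496*R*U + U = U - 1496*R*U)
K(w, p) - 4389265 = -27*(1 - 1496*(-303)) - 4389265 = -27*(1 + 453288) - 4389265 = -27*453289 - 4389265 = -12238803 - 4389265 = -16628068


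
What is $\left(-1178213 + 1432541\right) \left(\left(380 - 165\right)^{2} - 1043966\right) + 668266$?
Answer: $-253752804782$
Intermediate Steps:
$\left(-1178213 + 1432541\right) \left(\left(380 - 165\right)^{2} - 1043966\right) + 668266 = 254328 \left(\left(380 - 165\right)^{2} - 1043966\right) + 668266 = 254328 \left(215^{2} - 1043966\right) + 668266 = 254328 \left(46225 - 1043966\right) + 668266 = 254328 \left(-997741\right) + 668266 = -253753473048 + 668266 = -253752804782$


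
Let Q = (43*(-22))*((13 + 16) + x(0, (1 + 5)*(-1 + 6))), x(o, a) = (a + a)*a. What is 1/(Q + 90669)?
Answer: -1/1639565 ≈ -6.0992e-7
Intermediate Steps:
x(o, a) = 2*a² (x(o, a) = (2*a)*a = 2*a²)
Q = -1730234 (Q = (43*(-22))*((13 + 16) + 2*((1 + 5)*(-1 + 6))²) = -946*(29 + 2*(6*5)²) = -946*(29 + 2*30²) = -946*(29 + 2*900) = -946*(29 + 1800) = -946*1829 = -1730234)
1/(Q + 90669) = 1/(-1730234 + 90669) = 1/(-1639565) = -1/1639565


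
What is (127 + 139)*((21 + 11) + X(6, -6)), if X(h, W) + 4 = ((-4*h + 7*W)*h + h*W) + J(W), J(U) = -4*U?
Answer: -101080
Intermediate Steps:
X(h, W) = -4 - 4*W + W*h + h*(-4*h + 7*W) (X(h, W) = -4 + (((-4*h + 7*W)*h + h*W) - 4*W) = -4 + ((h*(-4*h + 7*W) + W*h) - 4*W) = -4 + ((W*h + h*(-4*h + 7*W)) - 4*W) = -4 + (-4*W + W*h + h*(-4*h + 7*W)) = -4 - 4*W + W*h + h*(-4*h + 7*W))
(127 + 139)*((21 + 11) + X(6, -6)) = (127 + 139)*((21 + 11) + (-4 - 4*(-6) - 4*6² + 8*(-6)*6)) = 266*(32 + (-4 + 24 - 4*36 - 288)) = 266*(32 + (-4 + 24 - 144 - 288)) = 266*(32 - 412) = 266*(-380) = -101080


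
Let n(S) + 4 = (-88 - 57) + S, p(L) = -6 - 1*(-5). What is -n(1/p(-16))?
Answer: 150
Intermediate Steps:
p(L) = -1 (p(L) = -6 + 5 = -1)
n(S) = -149 + S (n(S) = -4 + ((-88 - 57) + S) = -4 + (-145 + S) = -149 + S)
-n(1/p(-16)) = -(-149 + 1/(-1)) = -(-149 - 1) = -1*(-150) = 150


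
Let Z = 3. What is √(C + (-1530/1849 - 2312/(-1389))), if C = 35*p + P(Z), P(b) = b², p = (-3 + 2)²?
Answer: √159947797578/59727 ≈ 6.6960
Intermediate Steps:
p = 1 (p = (-1)² = 1)
C = 44 (C = 35*1 + 3² = 35 + 9 = 44)
√(C + (-1530/1849 - 2312/(-1389))) = √(44 + (-1530/1849 - 2312/(-1389))) = √(44 + (-1530*1/1849 - 2312*(-1/1389))) = √(44 + (-1530/1849 + 2312/1389)) = √(44 + 2149718/2568261) = √(115153202/2568261) = √159947797578/59727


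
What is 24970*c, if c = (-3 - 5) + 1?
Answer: -174790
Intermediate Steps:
c = -7 (c = -8 + 1 = -7)
24970*c = 24970*(-7) = -174790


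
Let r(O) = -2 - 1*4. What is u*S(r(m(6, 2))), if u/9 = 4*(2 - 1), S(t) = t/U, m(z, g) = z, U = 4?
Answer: -54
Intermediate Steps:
r(O) = -6 (r(O) = -2 - 4 = -6)
S(t) = t/4
u = 36 (u = 9*(4*(2 - 1)) = 9*(4*1) = 9*4 = 36)
u*S(r(m(6, 2))) = 36*((¼)*(-6)) = 36*(-3/2) = -54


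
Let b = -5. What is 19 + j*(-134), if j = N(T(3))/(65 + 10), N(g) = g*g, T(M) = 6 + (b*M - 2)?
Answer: -14789/75 ≈ -197.19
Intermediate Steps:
T(M) = 4 - 5*M (T(M) = 6 + (-5*M - 2) = 6 + (-2 - 5*M) = 4 - 5*M)
N(g) = g**2
j = 121/75 (j = (4 - 5*3)**2/(65 + 10) = (4 - 15)**2/75 = (-11)**2*(1/75) = 121*(1/75) = 121/75 ≈ 1.6133)
19 + j*(-134) = 19 + (121/75)*(-134) = 19 - 16214/75 = -14789/75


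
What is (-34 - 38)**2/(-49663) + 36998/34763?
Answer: 1657220282/1726434869 ≈ 0.95991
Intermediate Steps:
(-34 - 38)**2/(-49663) + 36998/34763 = (-72)**2*(-1/49663) + 36998*(1/34763) = 5184*(-1/49663) + 36998/34763 = -5184/49663 + 36998/34763 = 1657220282/1726434869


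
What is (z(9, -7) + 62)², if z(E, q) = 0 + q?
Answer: 3025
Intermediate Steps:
z(E, q) = q
(z(9, -7) + 62)² = (-7 + 62)² = 55² = 3025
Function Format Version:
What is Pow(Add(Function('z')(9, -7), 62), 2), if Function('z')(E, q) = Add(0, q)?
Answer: 3025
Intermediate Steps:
Function('z')(E, q) = q
Pow(Add(Function('z')(9, -7), 62), 2) = Pow(Add(-7, 62), 2) = Pow(55, 2) = 3025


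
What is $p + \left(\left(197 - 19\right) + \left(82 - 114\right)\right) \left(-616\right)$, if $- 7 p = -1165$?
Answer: $- \frac{628387}{7} \approx -89770.0$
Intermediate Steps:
$p = \frac{1165}{7}$ ($p = \left(- \frac{1}{7}\right) \left(-1165\right) = \frac{1165}{7} \approx 166.43$)
$p + \left(\left(197 - 19\right) + \left(82 - 114\right)\right) \left(-616\right) = \frac{1165}{7} + \left(\left(197 - 19\right) + \left(82 - 114\right)\right) \left(-616\right) = \frac{1165}{7} + \left(178 - 32\right) \left(-616\right) = \frac{1165}{7} + 146 \left(-616\right) = \frac{1165}{7} - 89936 = - \frac{628387}{7}$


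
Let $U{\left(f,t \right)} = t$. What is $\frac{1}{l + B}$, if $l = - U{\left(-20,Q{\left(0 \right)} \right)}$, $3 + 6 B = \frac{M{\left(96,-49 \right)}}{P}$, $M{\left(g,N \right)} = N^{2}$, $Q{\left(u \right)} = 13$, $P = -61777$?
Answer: $- \frac{185331}{2503169} \approx -0.074039$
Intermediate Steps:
$B = - \frac{93866}{185331}$ ($B = - \frac{1}{2} + \frac{\left(-49\right)^{2} \frac{1}{-61777}}{6} = - \frac{1}{2} + \frac{2401 \left(- \frac{1}{61777}\right)}{6} = - \frac{1}{2} + \frac{1}{6} \left(- \frac{2401}{61777}\right) = - \frac{1}{2} - \frac{2401}{370662} = - \frac{93866}{185331} \approx -0.50648$)
$l = -13$ ($l = \left(-1\right) 13 = -13$)
$\frac{1}{l + B} = \frac{1}{-13 - \frac{93866}{185331}} = \frac{1}{- \frac{2503169}{185331}} = - \frac{185331}{2503169}$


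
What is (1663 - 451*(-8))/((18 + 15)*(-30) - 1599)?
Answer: -1757/863 ≈ -2.0359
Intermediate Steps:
(1663 - 451*(-8))/((18 + 15)*(-30) - 1599) = (1663 + 3608)/(33*(-30) - 1599) = 5271/(-990 - 1599) = 5271/(-2589) = 5271*(-1/2589) = -1757/863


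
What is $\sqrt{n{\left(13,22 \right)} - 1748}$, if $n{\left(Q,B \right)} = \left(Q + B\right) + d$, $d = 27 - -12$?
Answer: $3 i \sqrt{186} \approx 40.915 i$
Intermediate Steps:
$d = 39$ ($d = 27 + 12 = 39$)
$n{\left(Q,B \right)} = 39 + B + Q$ ($n{\left(Q,B \right)} = \left(Q + B\right) + 39 = \left(B + Q\right) + 39 = 39 + B + Q$)
$\sqrt{n{\left(13,22 \right)} - 1748} = \sqrt{\left(39 + 22 + 13\right) - 1748} = \sqrt{74 - 1748} = \sqrt{-1674} = 3 i \sqrt{186}$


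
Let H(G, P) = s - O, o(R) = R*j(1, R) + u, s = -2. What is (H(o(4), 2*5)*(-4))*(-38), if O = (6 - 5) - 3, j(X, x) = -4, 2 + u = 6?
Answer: 0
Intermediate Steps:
u = 4 (u = -2 + 6 = 4)
o(R) = 4 - 4*R (o(R) = R*(-4) + 4 = -4*R + 4 = 4 - 4*R)
O = -2 (O = 1 - 3 = -2)
H(G, P) = 0 (H(G, P) = -2 - 1*(-2) = -2 + 2 = 0)
(H(o(4), 2*5)*(-4))*(-38) = (0*(-4))*(-38) = 0*(-38) = 0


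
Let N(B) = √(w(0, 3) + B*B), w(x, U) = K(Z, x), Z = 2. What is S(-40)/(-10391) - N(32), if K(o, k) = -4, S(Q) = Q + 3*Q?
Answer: 160/10391 - 2*√255 ≈ -31.922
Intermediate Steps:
S(Q) = 4*Q
w(x, U) = -4
N(B) = √(-4 + B²) (N(B) = √(-4 + B*B) = √(-4 + B²))
S(-40)/(-10391) - N(32) = (4*(-40))/(-10391) - √(-4 + 32²) = -160*(-1/10391) - √(-4 + 1024) = 160/10391 - √1020 = 160/10391 - 2*√255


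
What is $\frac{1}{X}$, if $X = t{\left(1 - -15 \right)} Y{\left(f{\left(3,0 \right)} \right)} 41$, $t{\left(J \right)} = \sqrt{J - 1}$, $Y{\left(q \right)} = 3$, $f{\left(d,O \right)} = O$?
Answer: $\frac{\sqrt{15}}{1845} \approx 0.0020992$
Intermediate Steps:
$t{\left(J \right)} = \sqrt{-1 + J}$
$X = 123 \sqrt{15}$ ($X = \sqrt{-1 + \left(1 - -15\right)} 3 \cdot 41 = \sqrt{-1 + \left(1 + 15\right)} 3 \cdot 41 = \sqrt{-1 + 16} \cdot 3 \cdot 41 = \sqrt{15} \cdot 3 \cdot 41 = 3 \sqrt{15} \cdot 41 = 123 \sqrt{15} \approx 476.38$)
$\frac{1}{X} = \frac{1}{123 \sqrt{15}} = \frac{\sqrt{15}}{1845}$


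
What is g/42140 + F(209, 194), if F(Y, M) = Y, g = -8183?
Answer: 179573/860 ≈ 208.81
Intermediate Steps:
g/42140 + F(209, 194) = -8183/42140 + 209 = -8183*1/42140 + 209 = -167/860 + 209 = 179573/860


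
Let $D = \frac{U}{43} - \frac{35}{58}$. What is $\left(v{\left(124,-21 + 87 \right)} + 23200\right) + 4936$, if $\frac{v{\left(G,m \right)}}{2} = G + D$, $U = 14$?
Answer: $\frac{35394155}{1247} \approx 28383.0$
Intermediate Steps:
$D = - \frac{693}{2494}$ ($D = \frac{14}{43} - \frac{35}{58} = - \frac{693}{2494} \approx -0.27787$)
$v{\left(G,m \right)} = - \frac{693}{1247} + 2 G$ ($v{\left(G,m \right)} = 2 \left(G - \frac{693}{2494}\right) = 2 \left(- \frac{693}{2494} + G\right) = - \frac{693}{1247} + 2 G$)
$\left(v{\left(124,-21 + 87 \right)} + 23200\right) + 4936 = \left(\left(- \frac{693}{1247} + 2 \cdot 124\right) + 23200\right) + 4936 = \left(\left(- \frac{693}{1247} + 248\right) + 23200\right) + 4936 = \left(\frac{308563}{1247} + 23200\right) + 4936 = \frac{29238963}{1247} + 4936 = \frac{35394155}{1247}$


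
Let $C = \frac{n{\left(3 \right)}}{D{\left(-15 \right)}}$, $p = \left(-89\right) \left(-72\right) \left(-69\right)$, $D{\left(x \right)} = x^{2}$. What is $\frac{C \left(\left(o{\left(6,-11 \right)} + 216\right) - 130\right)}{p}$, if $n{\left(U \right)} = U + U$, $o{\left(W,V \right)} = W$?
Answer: $- \frac{1}{180225} \approx -5.5486 \cdot 10^{-6}$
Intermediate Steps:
$n{\left(U \right)} = 2 U$
$p = -442152$ ($p = 6408 \left(-69\right) = -442152$)
$C = \frac{2}{75}$ ($C = \frac{2 \cdot 3}{\left(-15\right)^{2}} = \frac{6}{225} = 6 \cdot \frac{1}{225} = \frac{2}{75} \approx 0.026667$)
$\frac{C \left(\left(o{\left(6,-11 \right)} + 216\right) - 130\right)}{p} = \frac{\frac{2}{75} \left(\left(6 + 216\right) - 130\right)}{-442152} = \frac{2 \left(222 - 130\right)}{75} \left(- \frac{1}{442152}\right) = \frac{2}{75} \cdot 92 \left(- \frac{1}{442152}\right) = \frac{184}{75} \left(- \frac{1}{442152}\right) = - \frac{1}{180225}$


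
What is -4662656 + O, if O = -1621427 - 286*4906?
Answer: -7687199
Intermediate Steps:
O = -3024543 (O = -1621427 - 1403116 = -3024543)
-4662656 + O = -4662656 - 3024543 = -7687199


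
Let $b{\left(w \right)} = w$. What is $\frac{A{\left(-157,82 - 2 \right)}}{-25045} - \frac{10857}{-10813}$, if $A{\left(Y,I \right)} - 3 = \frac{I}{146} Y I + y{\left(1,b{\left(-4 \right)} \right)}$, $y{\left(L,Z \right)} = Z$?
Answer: $\frac{2298448254}{1797204155} \approx 1.2789$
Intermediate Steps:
$A{\left(Y,I \right)} = -1 + \frac{Y I^{2}}{146}$ ($A{\left(Y,I \right)} = 3 + \left(\frac{I}{146} Y I - 4\right) = 3 + \left(\frac{I Y}{146} I - 4\right) = 3 + \left(\frac{Y I^{2}}{146} - 4\right) = 3 + \left(-4 + \frac{Y I^{2}}{146}\right) = -1 + \frac{Y I^{2}}{146}$)
$\frac{A{\left(-157,82 - 2 \right)}}{-25045} - \frac{10857}{-10813} = \frac{-1 + \frac{1}{146} \left(-157\right) \left(82 - 2\right)^{2}}{-25045} - \frac{10857}{-10813} = \left(-1 + \frac{1}{146} \left(-157\right) 80^{2}\right) \left(- \frac{1}{25045}\right) - - \frac{987}{983} = \left(-1 + \frac{1}{146} \left(-157\right) 6400\right) \left(- \frac{1}{25045}\right) + \frac{987}{983} = \left(-1 - \frac{502400}{73}\right) \left(- \frac{1}{25045}\right) + \frac{987}{983} = \left(- \frac{502473}{73}\right) \left(- \frac{1}{25045}\right) + \frac{987}{983} = \frac{502473}{1828285} + \frac{987}{983} = \frac{2298448254}{1797204155}$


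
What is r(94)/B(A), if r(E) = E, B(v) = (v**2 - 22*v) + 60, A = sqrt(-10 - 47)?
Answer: 94/9199 + 2068*I*sqrt(57)/27597 ≈ 0.010219 + 0.56575*I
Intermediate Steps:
A = I*sqrt(57) (A = sqrt(-57) = I*sqrt(57) ≈ 7.5498*I)
B(v) = 60 + v**2 - 22*v
r(94)/B(A) = 94/(60 + (I*sqrt(57))**2 - 22*I*sqrt(57)) = 94/(60 - 57 - 22*I*sqrt(57)) = 94/(3 - 22*I*sqrt(57))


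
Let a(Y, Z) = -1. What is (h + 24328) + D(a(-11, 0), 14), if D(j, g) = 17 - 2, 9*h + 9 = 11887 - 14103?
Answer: 216862/9 ≈ 24096.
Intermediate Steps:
h = -2225/9 (h = -1 + (11887 - 14103)/9 = -1 + (1/9)*(-2216) = -1 - 2216/9 = -2225/9 ≈ -247.22)
D(j, g) = 15
(h + 24328) + D(a(-11, 0), 14) = (-2225/9 + 24328) + 15 = 216727/9 + 15 = 216862/9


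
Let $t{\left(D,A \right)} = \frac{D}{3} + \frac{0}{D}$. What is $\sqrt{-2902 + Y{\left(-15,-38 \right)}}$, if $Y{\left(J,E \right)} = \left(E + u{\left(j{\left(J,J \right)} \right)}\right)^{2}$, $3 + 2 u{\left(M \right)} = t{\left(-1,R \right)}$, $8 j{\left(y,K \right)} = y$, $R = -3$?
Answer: $\frac{i \sqrt{11957}}{3} \approx 36.449 i$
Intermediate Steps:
$t{\left(D,A \right)} = \frac{D}{3}$ ($t{\left(D,A \right)} = D \frac{1}{3} + 0 = \frac{D}{3} + 0 = \frac{D}{3}$)
$j{\left(y,K \right)} = \frac{y}{8}$
$u{\left(M \right)} = - \frac{5}{3}$ ($u{\left(M \right)} = - \frac{3}{2} + \frac{\frac{1}{3} \left(-1\right)}{2} = - \frac{3}{2} + \frac{1}{2} \left(- \frac{1}{3}\right) = - \frac{3}{2} - \frac{1}{6} = - \frac{5}{3}$)
$Y{\left(J,E \right)} = \left(- \frac{5}{3} + E\right)^{2}$ ($Y{\left(J,E \right)} = \left(E - \frac{5}{3}\right)^{2} = \left(- \frac{5}{3} + E\right)^{2}$)
$\sqrt{-2902 + Y{\left(-15,-38 \right)}} = \sqrt{-2902 + \frac{\left(-5 + 3 \left(-38\right)\right)^{2}}{9}} = \sqrt{-2902 + \frac{\left(-5 - 114\right)^{2}}{9}} = \sqrt{-2902 + \frac{\left(-119\right)^{2}}{9}} = \sqrt{-2902 + \frac{1}{9} \cdot 14161} = \sqrt{-2902 + \frac{14161}{9}} = \sqrt{- \frac{11957}{9}} = \frac{i \sqrt{11957}}{3}$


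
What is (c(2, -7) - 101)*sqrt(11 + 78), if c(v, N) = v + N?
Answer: -106*sqrt(89) ≈ -1000.0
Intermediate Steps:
c(v, N) = N + v
(c(2, -7) - 101)*sqrt(11 + 78) = ((-7 + 2) - 101)*sqrt(11 + 78) = (-5 - 101)*sqrt(89) = -106*sqrt(89)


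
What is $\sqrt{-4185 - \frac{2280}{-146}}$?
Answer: $\frac{i \sqrt{22218645}}{73} \approx 64.571 i$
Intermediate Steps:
$\sqrt{-4185 - \frac{2280}{-146}} = \sqrt{-4185 - - \frac{1140}{73}} = \sqrt{-4185 + \frac{1140}{73}} = \sqrt{- \frac{304365}{73}} = \frac{i \sqrt{22218645}}{73}$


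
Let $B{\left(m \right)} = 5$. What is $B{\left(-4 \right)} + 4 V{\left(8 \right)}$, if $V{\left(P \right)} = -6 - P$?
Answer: $-51$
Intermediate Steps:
$B{\left(-4 \right)} + 4 V{\left(8 \right)} = 5 + 4 \left(-6 - 8\right) = 5 + 4 \left(-14\right) = 5 - 56 = -51$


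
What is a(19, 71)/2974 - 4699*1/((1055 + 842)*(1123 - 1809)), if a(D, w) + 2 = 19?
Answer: 9024410/967547777 ≈ 0.0093271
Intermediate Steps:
a(D, w) = 17 (a(D, w) = -2 + 19 = 17)
a(19, 71)/2974 - 4699*1/((1055 + 842)*(1123 - 1809)) = 17/2974 - 4699*1/((1055 + 842)*(1123 - 1809)) = 17*(1/2974) - 4699/((-686*1897)) = 17/2974 - 4699/(-1301342) = 17/2974 - 4699*(-1/1301342) = 17/2974 + 4699/1301342 = 9024410/967547777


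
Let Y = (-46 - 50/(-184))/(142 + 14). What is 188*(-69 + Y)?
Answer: -46741265/3588 ≈ -13027.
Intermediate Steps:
Y = -4207/14352 (Y = (-46 - 50*(-1/184))/156 = (-46 + 25/92)*(1/156) = -4207/92*1/156 = -4207/14352 ≈ -0.29313)
188*(-69 + Y) = 188*(-69 - 4207/14352) = 188*(-994495/14352) = -46741265/3588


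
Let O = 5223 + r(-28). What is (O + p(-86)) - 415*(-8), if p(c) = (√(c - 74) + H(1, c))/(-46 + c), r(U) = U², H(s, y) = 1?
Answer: 1231163/132 - I*√10/33 ≈ 9327.0 - 0.095827*I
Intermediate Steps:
O = 6007 (O = 5223 + (-28)² = 5223 + 784 = 6007)
p(c) = (1 + √(-74 + c))/(-46 + c) (p(c) = (√(c - 74) + 1)/(-46 + c) = (√(-74 + c) + 1)/(-46 + c) = (1 + √(-74 + c))/(-46 + c))
(O + p(-86)) - 415*(-8) = (6007 + (1 + √(-74 - 86))/(-46 - 86)) - 415*(-8) = (6007 + (1 + √(-160))/(-132)) + 3320 = (6007 - (1 + 4*I*√10)/132) + 3320 = (6007 + (-1/132 - I*√10/33)) + 3320 = (792923/132 - I*√10/33) + 3320 = 1231163/132 - I*√10/33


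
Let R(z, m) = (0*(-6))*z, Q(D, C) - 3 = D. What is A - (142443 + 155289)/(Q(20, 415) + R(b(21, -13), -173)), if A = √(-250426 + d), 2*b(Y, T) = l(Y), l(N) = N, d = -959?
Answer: -297732/23 + I*√251385 ≈ -12945.0 + 501.38*I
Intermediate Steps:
Q(D, C) = 3 + D
b(Y, T) = Y/2
R(z, m) = 0 (R(z, m) = 0*z = 0)
A = I*√251385 (A = √(-250426 - 959) = √(-251385) = I*√251385 ≈ 501.38*I)
A - (142443 + 155289)/(Q(20, 415) + R(b(21, -13), -173)) = I*√251385 - (142443 + 155289)/((3 + 20) + 0) = I*√251385 - 297732/(23 + 0) = I*√251385 - 297732/23 = -297732/23 + I*√251385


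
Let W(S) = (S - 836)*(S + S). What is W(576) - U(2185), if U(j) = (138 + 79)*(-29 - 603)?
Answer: -162376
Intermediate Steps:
W(S) = 2*S*(-836 + S) (W(S) = (-836 + S)*(2*S) = 2*S*(-836 + S))
U(j) = -137144 (U(j) = 217*(-632) = -137144)
W(576) - U(2185) = 2*576*(-836 + 576) - 1*(-137144) = 2*576*(-260) + 137144 = -299520 + 137144 = -162376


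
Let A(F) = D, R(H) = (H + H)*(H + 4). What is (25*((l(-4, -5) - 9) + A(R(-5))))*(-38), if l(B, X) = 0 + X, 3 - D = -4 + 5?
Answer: 11400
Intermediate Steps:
R(H) = 2*H*(4 + H) (R(H) = (2*H)*(4 + H) = 2*H*(4 + H))
D = 2 (D = 3 - (-4 + 5) = 3 - 1*1 = 3 - 1 = 2)
A(F) = 2
l(B, X) = X
(25*((l(-4, -5) - 9) + A(R(-5))))*(-38) = (25*((-5 - 9) + 2))*(-38) = (25*(-14 + 2))*(-38) = (25*(-12))*(-38) = -300*(-38) = 11400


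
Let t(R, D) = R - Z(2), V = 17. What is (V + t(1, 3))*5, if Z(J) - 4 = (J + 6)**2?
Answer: -250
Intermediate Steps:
Z(J) = 4 + (6 + J)**2 (Z(J) = 4 + (J + 6)**2 = 4 + (6 + J)**2)
t(R, D) = -68 + R (t(R, D) = R - (4 + (6 + 2)**2) = R - (4 + 8**2) = R - (4 + 64) = R - 1*68 = R - 68 = -68 + R)
(V + t(1, 3))*5 = (17 + (-68 + 1))*5 = (17 - 67)*5 = -50*5 = -250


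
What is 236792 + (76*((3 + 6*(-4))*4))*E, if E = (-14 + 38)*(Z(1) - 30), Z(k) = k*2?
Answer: 4526840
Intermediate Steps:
Z(k) = 2*k
E = -672 (E = (-14 + 38)*(2*1 - 30) = 24*(2 - 30) = 24*(-28) = -672)
236792 + (76*((3 + 6*(-4))*4))*E = 236792 + (76*((3 + 6*(-4))*4))*(-672) = 236792 + (76*((3 - 24)*4))*(-672) = 236792 + (76*(-21*4))*(-672) = 236792 + (76*(-84))*(-672) = 236792 - 6384*(-672) = 236792 + 4290048 = 4526840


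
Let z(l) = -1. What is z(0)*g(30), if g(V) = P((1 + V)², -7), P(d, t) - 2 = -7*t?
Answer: -51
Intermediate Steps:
P(d, t) = 2 - 7*t
g(V) = 51 (g(V) = 2 - 7*(-7) = 2 + 49 = 51)
z(0)*g(30) = -1*51 = -51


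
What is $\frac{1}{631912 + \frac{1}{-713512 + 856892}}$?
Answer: $\frac{143380}{90603542561} \approx 1.5825 \cdot 10^{-6}$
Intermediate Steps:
$\frac{1}{631912 + \frac{1}{-713512 + 856892}} = \frac{1}{631912 + \frac{1}{143380}} = \frac{1}{\frac{90603542561}{143380}} = \frac{143380}{90603542561}$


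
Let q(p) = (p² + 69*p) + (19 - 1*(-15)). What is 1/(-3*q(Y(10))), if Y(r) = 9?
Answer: -1/2208 ≈ -0.00045290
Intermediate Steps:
q(p) = 34 + p² + 69*p (q(p) = (p² + 69*p) + (19 + 15) = (p² + 69*p) + 34 = 34 + p² + 69*p)
1/(-3*q(Y(10))) = 1/(-3*(34 + 9² + 69*9)) = 1/(-3*(34 + 81 + 621)) = 1/(-3*736) = 1/(-2208) = -1/2208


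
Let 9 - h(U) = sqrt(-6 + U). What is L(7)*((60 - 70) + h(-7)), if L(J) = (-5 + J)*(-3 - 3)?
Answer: 12 + 12*I*sqrt(13) ≈ 12.0 + 43.267*I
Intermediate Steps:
L(J) = 30 - 6*J (L(J) = (-5 + J)*(-6) = 30 - 6*J)
h(U) = 9 - sqrt(-6 + U)
L(7)*((60 - 70) + h(-7)) = (30 - 6*7)*((60 - 70) + (9 - sqrt(-6 - 7))) = (30 - 42)*(-10 + (9 - sqrt(-13))) = -12*(-10 + (9 - I*sqrt(13))) = -12*(-1 - I*sqrt(13)) = 12 + 12*I*sqrt(13)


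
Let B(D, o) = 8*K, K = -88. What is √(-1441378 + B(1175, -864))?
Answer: I*√1442082 ≈ 1200.9*I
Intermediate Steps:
B(D, o) = -704 (B(D, o) = 8*(-88) = -704)
√(-1441378 + B(1175, -864)) = √(-1441378 - 704) = √(-1442082) = I*√1442082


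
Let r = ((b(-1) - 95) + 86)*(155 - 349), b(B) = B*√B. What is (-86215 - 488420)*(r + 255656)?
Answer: -147912198270 - 111479190*I ≈ -1.4791e+11 - 1.1148e+8*I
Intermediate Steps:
b(B) = B^(3/2)
r = 1746 + 194*I (r = (((-1)^(3/2) - 95) + 86)*(155 - 349) = ((-I - 95) + 86)*(-194) = ((-95 - I) + 86)*(-194) = (-9 - I)*(-194) = 1746 + 194*I ≈ 1746.0 + 194.0*I)
(-86215 - 488420)*(r + 255656) = (-86215 - 488420)*((1746 + 194*I) + 255656) = -574635*(257402 + 194*I) = -147912198270 - 111479190*I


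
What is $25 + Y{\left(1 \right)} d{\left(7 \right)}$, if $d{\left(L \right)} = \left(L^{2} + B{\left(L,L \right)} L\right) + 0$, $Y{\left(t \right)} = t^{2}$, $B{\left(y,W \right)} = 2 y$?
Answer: $172$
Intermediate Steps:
$d{\left(L \right)} = 3 L^{2}$ ($d{\left(L \right)} = \left(L^{2} + 2 L L\right) + 0 = \left(L^{2} + 2 L^{2}\right) + 0 = 3 L^{2} + 0 = 3 L^{2}$)
$25 + Y{\left(1 \right)} d{\left(7 \right)} = 25 + 1^{2} \cdot 3 \cdot 7^{2} = 25 + 1 \cdot 3 \cdot 49 = 25 + 1 \cdot 147 = 25 + 147 = 172$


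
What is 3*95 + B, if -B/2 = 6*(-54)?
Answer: 933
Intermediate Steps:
B = 648 (B = -12*(-54) = -2*(-324) = 648)
3*95 + B = 3*95 + 648 = 285 + 648 = 933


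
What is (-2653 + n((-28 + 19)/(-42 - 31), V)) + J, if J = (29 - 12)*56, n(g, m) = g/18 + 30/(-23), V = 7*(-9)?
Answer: -5716315/3358 ≈ -1702.3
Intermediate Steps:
V = -63
n(g, m) = -30/23 + g/18 (n(g, m) = g*(1/18) + 30*(-1/23) = g/18 - 30/23 = -30/23 + g/18)
J = 952 (J = 17*56 = 952)
(-2653 + n((-28 + 19)/(-42 - 31), V)) + J = (-2653 + (-30/23 + ((-28 + 19)/(-42 - 31))/18)) + 952 = (-2653 + (-30/23 + (-9/(-73))/18)) + 952 = (-2653 + (-30/23 + (-9*(-1/73))/18)) + 952 = (-2653 + (-30/23 + (1/18)*(9/73))) + 952 = (-2653 + (-30/23 + 1/146)) + 952 = (-2653 - 4357/3358) + 952 = -8913131/3358 + 952 = -5716315/3358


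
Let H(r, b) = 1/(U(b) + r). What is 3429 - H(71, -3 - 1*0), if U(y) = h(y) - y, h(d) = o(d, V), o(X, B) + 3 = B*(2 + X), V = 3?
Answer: 233171/68 ≈ 3429.0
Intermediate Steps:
o(X, B) = -3 + B*(2 + X)
h(d) = 3 + 3*d (h(d) = -3 + 2*3 + 3*d = -3 + 6 + 3*d = 3 + 3*d)
U(y) = 3 + 2*y (U(y) = (3 + 3*y) - y = 3 + 2*y)
H(r, b) = 1/(3 + r + 2*b) (H(r, b) = 1/((3 + 2*b) + r) = 1/(3 + r + 2*b))
3429 - H(71, -3 - 1*0) = 3429 - 1/(3 + 71 + 2*(-3 - 1*0)) = 3429 - 1/(3 + 71 + 2*(-3 + 0)) = 3429 - 1/(3 + 71 + 2*(-3)) = 3429 - 1/(3 + 71 - 6) = 3429 - 1/68 = 233171/68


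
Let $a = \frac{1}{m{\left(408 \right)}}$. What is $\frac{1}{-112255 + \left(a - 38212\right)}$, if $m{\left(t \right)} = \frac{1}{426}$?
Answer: $- \frac{1}{150041} \approx -6.6648 \cdot 10^{-6}$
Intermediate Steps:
$m{\left(t \right)} = \frac{1}{426}$
$a = 426$ ($a = \frac{1}{\frac{1}{426}} = 426$)
$\frac{1}{-112255 + \left(a - 38212\right)} = \frac{1}{-112255 + \left(426 - 38212\right)} = \frac{1}{-112255 - 37786} = \frac{1}{-150041} = - \frac{1}{150041}$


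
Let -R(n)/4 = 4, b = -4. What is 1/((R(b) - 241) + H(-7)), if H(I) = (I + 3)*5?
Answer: -1/277 ≈ -0.0036101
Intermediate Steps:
R(n) = -16 (R(n) = -4*4 = -16)
H(I) = 15 + 5*I (H(I) = (3 + I)*5 = 15 + 5*I)
1/((R(b) - 241) + H(-7)) = 1/((-16 - 241) + (15 + 5*(-7))) = 1/(-257 + (15 - 35)) = 1/(-257 - 20) = 1/(-277) = -1/277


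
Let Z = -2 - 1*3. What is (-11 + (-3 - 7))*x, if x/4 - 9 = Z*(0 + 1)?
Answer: -336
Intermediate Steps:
Z = -5 (Z = -2 - 3 = -5)
x = 16 (x = 36 + 4*(-5*(0 + 1)) = 36 + 4*(-5*1) = 36 + 4*(-5) = 36 - 20 = 16)
(-11 + (-3 - 7))*x = (-11 + (-3 - 7))*16 = (-11 - 10)*16 = -21*16 = -336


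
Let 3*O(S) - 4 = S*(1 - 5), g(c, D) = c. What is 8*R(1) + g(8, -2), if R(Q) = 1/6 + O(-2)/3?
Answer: 20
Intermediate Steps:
O(S) = 4/3 - 4*S/3 (O(S) = 4/3 + (S*(1 - 5))/3 = 4/3 + (S*(-4))/3 = 4/3 + (-4*S)/3 = 4/3 - 4*S/3)
R(Q) = 3/2 (R(Q) = 1/6 + (4/3 - 4/3*(-2))/3 = 1*(⅙) + (4/3 + 8/3)*(⅓) = ⅙ + 4*(⅓) = ⅙ + 4/3 = 3/2)
8*R(1) + g(8, -2) = 8*(3/2) + 8 = 12 + 8 = 20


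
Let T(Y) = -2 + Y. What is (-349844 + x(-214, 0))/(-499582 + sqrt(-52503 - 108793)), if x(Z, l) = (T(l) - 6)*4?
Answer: 43697937958/62395584005 + 349876*I*sqrt(10081)/62395584005 ≈ 0.70034 + 0.000563*I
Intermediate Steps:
x(Z, l) = -32 + 4*l (x(Z, l) = ((-2 + l) - 6)*4 = (-8 + l)*4 = -32 + 4*l)
(-349844 + x(-214, 0))/(-499582 + sqrt(-52503 - 108793)) = (-349844 + (-32 + 4*0))/(-499582 + sqrt(-52503 - 108793)) = (-349844 + (-32 + 0))/(-499582 + sqrt(-161296)) = (-349844 - 32)/(-499582 + 4*I*sqrt(10081)) = -349876/(-499582 + 4*I*sqrt(10081))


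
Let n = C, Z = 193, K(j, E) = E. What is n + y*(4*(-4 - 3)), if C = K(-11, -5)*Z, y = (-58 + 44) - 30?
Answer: 267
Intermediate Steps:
y = -44 (y = -14 - 30 = -44)
C = -965 (C = -5*193 = -965)
n = -965
n + y*(4*(-4 - 3)) = -965 - 176*(-4 - 3) = -965 - 176*(-7) = -965 - 44*(-28) = -965 + 1232 = 267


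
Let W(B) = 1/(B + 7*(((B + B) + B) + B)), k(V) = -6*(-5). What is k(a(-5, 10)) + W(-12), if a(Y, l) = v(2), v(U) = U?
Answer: 10439/348 ≈ 29.997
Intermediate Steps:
a(Y, l) = 2
k(V) = 30
W(B) = 1/(29*B) (W(B) = 1/(B + 7*((2*B + B) + B)) = 1/(B + 7*(3*B + B)) = 1/(B + 7*(4*B)) = 1/(B + 28*B) = 1/(29*B))
k(a(-5, 10)) + W(-12) = 30 + (1/29)/(-12) = 30 + (1/29)*(-1/12) = 30 - 1/348 = 10439/348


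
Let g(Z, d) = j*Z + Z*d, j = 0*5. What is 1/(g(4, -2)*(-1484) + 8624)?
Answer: 1/20496 ≈ 4.8790e-5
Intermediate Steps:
j = 0
g(Z, d) = Z*d (g(Z, d) = 0*Z + Z*d = 0 + Z*d = Z*d)
1/(g(4, -2)*(-1484) + 8624) = 1/((4*(-2))*(-1484) + 8624) = 1/(-8*(-1484) + 8624) = 1/(11872 + 8624) = 1/20496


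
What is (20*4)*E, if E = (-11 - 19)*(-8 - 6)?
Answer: 33600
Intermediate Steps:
E = 420 (E = -30*(-14) = 420)
(20*4)*E = (20*4)*420 = 80*420 = 33600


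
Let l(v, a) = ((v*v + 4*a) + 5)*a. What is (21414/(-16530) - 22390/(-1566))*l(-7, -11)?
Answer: -21277564/14877 ≈ -1430.2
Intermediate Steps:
l(v, a) = a*(5 + v² + 4*a) (l(v, a) = ((v² + 4*a) + 5)*a = (5 + v² + 4*a)*a = a*(5 + v² + 4*a))
(21414/(-16530) - 22390/(-1566))*l(-7, -11) = (21414/(-16530) - 22390/(-1566))*(-11*(5 + (-7)² + 4*(-11))) = (21414*(-1/16530) - 22390*(-1/1566))*(-11*(5 + 49 - 44)) = (-3569/2755 + 11195/783)*(-11*10) = (967162/74385)*(-110) = -21277564/14877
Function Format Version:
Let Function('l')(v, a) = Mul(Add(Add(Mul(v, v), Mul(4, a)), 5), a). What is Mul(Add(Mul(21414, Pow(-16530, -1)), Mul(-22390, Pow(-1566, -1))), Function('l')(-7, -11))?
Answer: Rational(-21277564, 14877) ≈ -1430.2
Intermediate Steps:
Function('l')(v, a) = Mul(a, Add(5, Pow(v, 2), Mul(4, a))) (Function('l')(v, a) = Mul(Add(Add(Pow(v, 2), Mul(4, a)), 5), a) = Mul(Add(5, Pow(v, 2), Mul(4, a)), a) = Mul(a, Add(5, Pow(v, 2), Mul(4, a))))
Mul(Add(Mul(21414, Pow(-16530, -1)), Mul(-22390, Pow(-1566, -1))), Function('l')(-7, -11)) = Mul(Add(Mul(21414, Pow(-16530, -1)), Mul(-22390, Pow(-1566, -1))), Mul(-11, Add(5, Pow(-7, 2), Mul(4, -11)))) = Mul(Add(Mul(21414, Rational(-1, 16530)), Mul(-22390, Rational(-1, 1566))), Mul(-11, Add(5, 49, -44))) = Mul(Add(Rational(-3569, 2755), Rational(11195, 783)), Mul(-11, 10)) = Mul(Rational(967162, 74385), -110) = Rational(-21277564, 14877)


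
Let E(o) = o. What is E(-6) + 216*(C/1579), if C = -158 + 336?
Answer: 28974/1579 ≈ 18.350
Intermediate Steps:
C = 178
E(-6) + 216*(C/1579) = -6 + 216*(178/1579) = -6 + 38448/1579 = 28974/1579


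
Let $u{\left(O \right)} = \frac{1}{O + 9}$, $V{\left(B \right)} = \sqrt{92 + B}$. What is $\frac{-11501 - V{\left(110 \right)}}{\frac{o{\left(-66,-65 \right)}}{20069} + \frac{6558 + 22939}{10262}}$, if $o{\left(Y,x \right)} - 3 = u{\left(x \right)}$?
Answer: $- \frac{9474435380312}{2368023583} - \frac{823792312 \sqrt{202}}{2368023583} \approx -4005.9$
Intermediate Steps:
$u{\left(O \right)} = \frac{1}{9 + O}$
$o{\left(Y,x \right)} = 3 + \frac{1}{9 + x}$
$\frac{-11501 - V{\left(110 \right)}}{\frac{o{\left(-66,-65 \right)}}{20069} + \frac{6558 + 22939}{10262}} = \frac{-11501 - \sqrt{92 + 110}}{\frac{\frac{1}{9 - 65} \left(28 + 3 \left(-65\right)\right)}{20069} + \frac{6558 + 22939}{10262}} = \frac{-11501 - \sqrt{202}}{\frac{28 - 195}{-56} \cdot \frac{1}{20069} + 29497 \cdot \frac{1}{10262}} = \frac{-11501 - \sqrt{202}}{\left(- \frac{1}{56}\right) \left(-167\right) \frac{1}{20069} + \frac{29497}{10262}} = \frac{-11501 - \sqrt{202}}{\frac{167}{56} \cdot \frac{1}{20069} + \frac{29497}{10262}} = \frac{-11501 - \sqrt{202}}{\frac{167}{1123864} + \frac{29497}{10262}} = \frac{-11501 - \sqrt{202}}{\frac{2368023583}{823792312}} = \left(-11501 - \sqrt{202}\right) \frac{823792312}{2368023583} = - \frac{9474435380312}{2368023583} - \frac{823792312 \sqrt{202}}{2368023583}$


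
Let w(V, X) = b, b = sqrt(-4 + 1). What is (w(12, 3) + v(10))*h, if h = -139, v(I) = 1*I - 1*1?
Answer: -1251 - 139*I*sqrt(3) ≈ -1251.0 - 240.76*I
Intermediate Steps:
b = I*sqrt(3) (b = sqrt(-3) = I*sqrt(3) ≈ 1.732*I)
w(V, X) = I*sqrt(3)
v(I) = -1 + I (v(I) = I - 1 = -1 + I)
(w(12, 3) + v(10))*h = (I*sqrt(3) + (-1 + 10))*(-139) = (I*sqrt(3) + 9)*(-139) = (9 + I*sqrt(3))*(-139) = -1251 - 139*I*sqrt(3)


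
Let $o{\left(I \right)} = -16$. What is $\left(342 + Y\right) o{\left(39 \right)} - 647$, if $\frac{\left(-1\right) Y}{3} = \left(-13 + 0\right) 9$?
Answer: $-11735$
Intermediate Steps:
$Y = 351$ ($Y = - 3 \left(-13 + 0\right) 9 = - 3 \left(\left(-13\right) 9\right) = \left(-3\right) \left(-117\right) = 351$)
$\left(342 + Y\right) o{\left(39 \right)} - 647 = \left(342 + 351\right) \left(-16\right) - 647 = 693 \left(-16\right) - 647 = -11088 - 647 = -11735$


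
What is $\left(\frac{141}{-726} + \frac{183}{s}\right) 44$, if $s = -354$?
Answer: $- \frac{20308}{649} \approx -31.291$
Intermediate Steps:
$\left(\frac{141}{-726} + \frac{183}{s}\right) 44 = \left(\frac{141}{-726} + \frac{183}{-354}\right) 44 = \left(141 \left(- \frac{1}{726}\right) + 183 \left(- \frac{1}{354}\right)\right) 44 = \left(- \frac{47}{242} - \frac{61}{118}\right) 44 = \left(- \frac{5077}{7139}\right) 44 = - \frac{20308}{649}$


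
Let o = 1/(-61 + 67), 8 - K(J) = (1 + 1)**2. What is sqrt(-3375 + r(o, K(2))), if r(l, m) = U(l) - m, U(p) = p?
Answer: I*sqrt(121638)/6 ≈ 58.128*I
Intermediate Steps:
K(J) = 4 (K(J) = 8 - (1 + 1)**2 = 8 - 1*2**2 = 8 - 1*4 = 8 - 4 = 4)
o = 1/6 ≈ 0.16667
r(l, m) = l - m
sqrt(-3375 + r(o, K(2))) = sqrt(-3375 + (1/6 - 1*4)) = sqrt(-3375 + (1/6 - 4)) = sqrt(-3375 - 23/6) = sqrt(-20273/6) = I*sqrt(121638)/6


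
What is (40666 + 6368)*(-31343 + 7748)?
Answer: -1109767230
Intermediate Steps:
(40666 + 6368)*(-31343 + 7748) = 47034*(-23595) = -1109767230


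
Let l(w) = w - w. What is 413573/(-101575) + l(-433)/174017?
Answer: -413573/101575 ≈ -4.0716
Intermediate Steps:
l(w) = 0
413573/(-101575) + l(-433)/174017 = 413573/(-101575) + 0/174017 = 413573*(-1/101575) + 0*(1/174017) = -413573/101575 + 0 = -413573/101575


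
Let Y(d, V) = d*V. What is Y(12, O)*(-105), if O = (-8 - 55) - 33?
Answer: 120960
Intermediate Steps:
O = -96 (O = -63 - 33 = -96)
Y(d, V) = V*d
Y(12, O)*(-105) = -96*12*(-105) = -1152*(-105) = 120960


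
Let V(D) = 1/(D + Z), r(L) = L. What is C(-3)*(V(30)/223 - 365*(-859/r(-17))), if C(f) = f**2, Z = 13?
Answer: -27058383882/163013 ≈ -1.6599e+5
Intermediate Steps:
V(D) = 1/(13 + D) (V(D) = 1/(D + 13) = 1/(13 + D))
C(-3)*(V(30)/223 - 365*(-859/r(-17))) = (-3)**2*(1/((13 + 30)*223) - 365/((-17/(-859)))) = 9*((1/223)/43 - 365/((-17*(-1/859)))) = 9*((1/43)*(1/223) - 365/17/859) = 9*(1/9589 - 365*859/17) = 9*(1/9589 - 313535/17) = 9*(-3006487098/163013) = -27058383882/163013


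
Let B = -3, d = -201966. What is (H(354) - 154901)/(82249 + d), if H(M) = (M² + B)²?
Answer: -15703193068/119717 ≈ -1.3117e+5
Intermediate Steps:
H(M) = (-3 + M²)² (H(M) = (M² - 3)² = (-3 + M²)²)
(H(354) - 154901)/(82249 + d) = ((-3 + 354²)² - 154901)/(82249 - 201966) = ((-3 + 125316)² - 154901)/(-119717) = (125313² - 154901)*(-1/119717) = (15703347969 - 154901)*(-1/119717) = 15703193068*(-1/119717) = -15703193068/119717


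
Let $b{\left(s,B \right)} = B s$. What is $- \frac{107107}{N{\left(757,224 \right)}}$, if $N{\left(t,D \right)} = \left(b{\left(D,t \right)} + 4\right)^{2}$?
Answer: $- \frac{8239}{2211897168} \approx -3.7249 \cdot 10^{-6}$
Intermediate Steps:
$N{\left(t,D \right)} = \left(4 + D t\right)^{2}$ ($N{\left(t,D \right)} = \left(t D + 4\right)^{2} = \left(D t + 4\right)^{2} = \left(4 + D t\right)^{2}$)
$- \frac{107107}{N{\left(757,224 \right)}} = - \frac{107107}{\left(4 + 224 \cdot 757\right)^{2}} = - \frac{107107}{\left(4 + 169568\right)^{2}} = - \frac{107107}{169572^{2}} = - \frac{107107}{28754663184} = \left(-107107\right) \frac{1}{28754663184} = - \frac{8239}{2211897168}$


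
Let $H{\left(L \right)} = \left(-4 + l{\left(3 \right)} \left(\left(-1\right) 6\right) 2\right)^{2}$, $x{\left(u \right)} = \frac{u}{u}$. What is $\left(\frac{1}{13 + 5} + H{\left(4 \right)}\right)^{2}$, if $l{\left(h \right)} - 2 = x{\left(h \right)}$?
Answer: $\frac{829497601}{324} \approx 2.5602 \cdot 10^{6}$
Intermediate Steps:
$x{\left(u \right)} = 1$
$l{\left(h \right)} = 3$ ($l{\left(h \right)} = 2 + 1 = 3$)
$H{\left(L \right)} = 1600$ ($H{\left(L \right)} = \left(-4 + 3 \left(\left(-1\right) 6\right) 2\right)^{2} = \left(-4 + 3 \left(-6\right) 2\right)^{2} = \left(-4 - 36\right)^{2} = \left(-40\right)^{2} = 1600$)
$\left(\frac{1}{13 + 5} + H{\left(4 \right)}\right)^{2} = \left(\frac{1}{13 + 5} + 1600\right)^{2} = \left(\frac{1}{18} + 1600\right)^{2} = \left(\frac{28801}{18}\right)^{2} = \frac{829497601}{324}$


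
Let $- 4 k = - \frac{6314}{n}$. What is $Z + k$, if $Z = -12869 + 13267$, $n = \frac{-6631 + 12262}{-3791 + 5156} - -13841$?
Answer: $\frac{5015863907}{12599064} \approx 398.11$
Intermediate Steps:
$n = \frac{6299532}{455}$ ($n = \frac{5631}{1365} + 13841 = 5631 \cdot \frac{1}{1365} + 13841 = \frac{1877}{455} + 13841 = \frac{6299532}{455} \approx 13845.0$)
$Z = 398$
$k = \frac{1436435}{12599064}$ ($k = - \frac{\left(-6314\right) \frac{1}{\frac{6299532}{455}}}{4} = - \frac{\left(-6314\right) \frac{455}{6299532}}{4} = \left(- \frac{1}{4}\right) \left(- \frac{1436435}{3149766}\right) = \frac{1436435}{12599064} \approx 0.11401$)
$Z + k = 398 + \frac{1436435}{12599064} = \frac{5015863907}{12599064}$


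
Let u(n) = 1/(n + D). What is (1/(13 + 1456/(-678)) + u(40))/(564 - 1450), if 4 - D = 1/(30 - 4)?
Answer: -483131/3725715942 ≈ -0.00012967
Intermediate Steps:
D = 103/26 (D = 4 - 1/(30 - 4) = 4 - 1/26 = 103/26 ≈ 3.9615)
u(n) = 1/(103/26 + n) (u(n) = 1/(n + 103/26) = 1/(103/26 + n))
(1/(13 + 1456/(-678)) + u(40))/(564 - 1450) = (1/(13 + 1456/(-678)) + 26/(103 + 26*40))/(564 - 1450) = (1/(13 + 1456*(-1/678)) + 26/(103 + 1040))/(-886) = -(1/(13 - 728/339) + 26/1143)/886 = -(1/(3679/339) + 26*(1/1143))/886 = -(339/3679 + 26/1143)/886 = -1/886*483131/4205097 = -483131/3725715942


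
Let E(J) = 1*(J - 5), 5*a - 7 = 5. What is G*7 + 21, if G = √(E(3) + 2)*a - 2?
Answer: 7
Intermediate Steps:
a = 12/5 (a = 7/5 + (⅕)*5 = 7/5 + 1 = 12/5 ≈ 2.4000)
E(J) = -5 + J (E(J) = 1*(-5 + J) = -5 + J)
G = -2 (G = √((-5 + 3) + 2)*(12/5) - 2 = √(-2 + 2)*(12/5) - 2 = √0*(12/5) - 2 = 0*(12/5) - 2 = 0 - 2 = -2)
G*7 + 21 = -2*7 + 21 = -14 + 21 = 7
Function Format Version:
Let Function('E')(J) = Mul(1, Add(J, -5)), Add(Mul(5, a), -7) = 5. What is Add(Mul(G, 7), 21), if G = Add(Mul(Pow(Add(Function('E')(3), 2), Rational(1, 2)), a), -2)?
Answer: 7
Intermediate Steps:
a = Rational(12, 5) (a = Add(Rational(7, 5), Mul(Rational(1, 5), 5)) = Add(Rational(7, 5), 1) = Rational(12, 5) ≈ 2.4000)
Function('E')(J) = Add(-5, J) (Function('E')(J) = Mul(1, Add(-5, J)) = Add(-5, J))
G = -2 (G = Add(Mul(Pow(Add(Add(-5, 3), 2), Rational(1, 2)), Rational(12, 5)), -2) = Add(Mul(Pow(Add(-2, 2), Rational(1, 2)), Rational(12, 5)), -2) = Add(Mul(Pow(0, Rational(1, 2)), Rational(12, 5)), -2) = Add(Mul(0, Rational(12, 5)), -2) = Add(0, -2) = -2)
Add(Mul(G, 7), 21) = Add(Mul(-2, 7), 21) = Add(-14, 21) = 7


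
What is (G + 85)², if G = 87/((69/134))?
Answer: 34117281/529 ≈ 64494.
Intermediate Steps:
G = 3886/23 (G = 87/((69*(1/134))) = 87/(69/134) = 87*(134/69) = 3886/23 ≈ 168.96)
(G + 85)² = (3886/23 + 85)² = (5841/23)² = 34117281/529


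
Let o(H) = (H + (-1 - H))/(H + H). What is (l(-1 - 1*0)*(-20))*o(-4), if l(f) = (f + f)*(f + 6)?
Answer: 25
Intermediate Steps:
o(H) = -1/(2*H)
l(f) = 2*f*(6 + f) (l(f) = (2*f)*(6 + f) = 2*f*(6 + f))
(l(-1 - 1*0)*(-20))*o(-4) = ((2*(-1 - 1*0)*(6 + (-1 - 1*0)))*(-20))*(-½/(-4)) = ((2*(-1 + 0)*(6 + (-1 + 0)))*(-20))*(-½*(-¼)) = ((2*(-1)*(6 - 1))*(-20))*(⅛) = ((2*(-1)*5)*(-20))*(⅛) = -10*(-20)*(⅛) = 200*(⅛) = 25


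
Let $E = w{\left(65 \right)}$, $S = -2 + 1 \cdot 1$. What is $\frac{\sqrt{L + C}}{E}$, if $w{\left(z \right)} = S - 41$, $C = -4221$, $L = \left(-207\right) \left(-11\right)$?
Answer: $- \frac{3 i \sqrt{6}}{7} \approx - 1.0498 i$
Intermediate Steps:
$S = -1$ ($S = -2 + 1 = -1$)
$L = 2277$
$w{\left(z \right)} = -42$ ($w{\left(z \right)} = -1 - 41 = -42$)
$E = -42$
$\frac{\sqrt{L + C}}{E} = \frac{\sqrt{2277 - 4221}}{-42} = \sqrt{-1944} \left(- \frac{1}{42}\right) = 18 i \sqrt{6} \left(- \frac{1}{42}\right) = - \frac{3 i \sqrt{6}}{7}$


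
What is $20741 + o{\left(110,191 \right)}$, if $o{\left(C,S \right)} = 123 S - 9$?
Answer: $44225$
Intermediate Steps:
$o{\left(C,S \right)} = -9 + 123 S$
$20741 + o{\left(110,191 \right)} = 20741 + \left(-9 + 123 \cdot 191\right) = 20741 + \left(-9 + 23493\right) = 20741 + 23484 = 44225$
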